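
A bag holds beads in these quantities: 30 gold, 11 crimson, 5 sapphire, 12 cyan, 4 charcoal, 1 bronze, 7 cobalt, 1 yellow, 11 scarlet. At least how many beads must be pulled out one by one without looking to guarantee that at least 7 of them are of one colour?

An adversary could hand out at most 6 beads per colour (4 colours run out sooner): 6 + 6 + 5 + 6 + 4 + 1 + 6 + 1 + 6 = 41 beads and still no colour has 7.
One more bead lands in a colour already at 6, so 42 draws are enough and 41 are not.

42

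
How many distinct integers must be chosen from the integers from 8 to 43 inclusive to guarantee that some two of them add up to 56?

22

Two chosen integers sum to 56 exactly when both halves of some pair {x, 56−x} with 13 ≤ x ≤ 56−x ≤ 43 are chosen — 15 such pairs.
The remaining 6 elements (those with no distinct partner in range) can never complete a 56-sum, so the worst case takes all of them and one from each pair: 6 + 15 = 21.
By the pigeonhole principle, the 22nd integer has to be the second member of some pair, so 21 + 1 = 22.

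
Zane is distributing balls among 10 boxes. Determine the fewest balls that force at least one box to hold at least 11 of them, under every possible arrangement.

With 100 balls one could put exactly 10 in each of the 10 boxes, and no box would reach 11.
Pigeonhole: one more ball must land in a box that already has 10, giving it 11.
So 10 × 10 + 1 = 101 balls are required.

101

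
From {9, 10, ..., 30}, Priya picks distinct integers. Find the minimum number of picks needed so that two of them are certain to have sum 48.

17

Group the elements by complementary pair {x, 48−x}: {18,30}, {19,29}, {20,28}, …, giving 6 two-element pairs, the single value 24 (it cannot pair with itself since the integers are distinct), and 9 integers whose partner 48−x falls outside [9,30].
By pigeonhole, treating each of those 16 groups as a pigeonhole, one can pick one integer per group — 16 integers — with no two summing to 48.
The 17th integer lands in an occupied pair, forcing a sum of 48.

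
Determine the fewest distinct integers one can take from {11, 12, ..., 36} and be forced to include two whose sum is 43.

Two chosen integers sum to 43 exactly when both halves of some pair {x, 43−x} with 11 ≤ x ≤ 43−x ≤ 32 are chosen — 11 such pairs.
The remaining 4 elements (those with no distinct partner in range) can never complete a 43-sum, so the worst case takes all of them and one from each pair: 4 + 11 = 15.
The 16th integer has to be the second member of some pair, so 15 + 1 = 16.

16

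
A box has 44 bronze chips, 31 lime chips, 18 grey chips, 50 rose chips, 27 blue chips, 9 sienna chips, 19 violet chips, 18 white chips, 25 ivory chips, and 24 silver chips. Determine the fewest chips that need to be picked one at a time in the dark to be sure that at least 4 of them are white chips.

251

In the worst case for collecting white chips, every non-white chip comes out first.
There are 44 + 31 + 18 + 50 + 27 + 9 + 19 + 25 + 24 = 247 non-white chips altogether.
After those, each further chip must be white, so 247 + 4 = 251 draws guarantee 4 white chips.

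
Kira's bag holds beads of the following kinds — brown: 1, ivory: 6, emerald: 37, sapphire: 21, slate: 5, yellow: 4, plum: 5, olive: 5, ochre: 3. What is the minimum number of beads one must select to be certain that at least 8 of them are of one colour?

44

By the pigeonhole principle, the 9 colours are the holes; the beads drawn are the pigeons.
To avoid 8 of any one colour, the worst case takes at most 7 of each colour, or every bead of a colour that has fewer than 7.
That gives 1 + 6 + 7 + 7 + 5 + 4 + 5 + 5 + 3 = 43 beads with no colour reaching 8.
The next bead forces some colour to 8, so 43 + 1 = 44.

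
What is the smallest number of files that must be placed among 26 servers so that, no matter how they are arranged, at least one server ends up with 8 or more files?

With 182 files one could put exactly 7 in each of the 26 servers, and no server would reach 8.
By pigeonhole, one more file must land in a server that already has 7, giving it 8.
So 26 × 7 + 1 = 183 files are required.

183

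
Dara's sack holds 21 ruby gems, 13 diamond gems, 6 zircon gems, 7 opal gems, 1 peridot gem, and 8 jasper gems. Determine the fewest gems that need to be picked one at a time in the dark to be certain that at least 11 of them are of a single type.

43

An adversary could hand out at most 10 gems per type (4 types run out sooner): 10 + 10 + 6 + 7 + 1 + 8 = 42 gems and still no type has 11.
One more gem lands in a type already at 10, so 43 draws are enough and 42 are not.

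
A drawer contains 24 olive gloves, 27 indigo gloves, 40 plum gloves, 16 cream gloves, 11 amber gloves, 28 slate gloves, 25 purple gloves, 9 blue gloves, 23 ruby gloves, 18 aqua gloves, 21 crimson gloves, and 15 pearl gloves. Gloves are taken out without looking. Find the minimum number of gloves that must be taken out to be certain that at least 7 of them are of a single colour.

73

By pigeonhole, the 12 colours are the holes; the gloves drawn are the pigeons.
To avoid 7 of any one colour, the worst case takes at most 6 of each colour.
That gives 6 + 6 + 6 + 6 + 6 + 6 + 6 + 6 + 6 + 6 + 6 + 6 = 72 gloves with no colour reaching 7.
The next glove forces some colour to 7, so 72 + 1 = 73.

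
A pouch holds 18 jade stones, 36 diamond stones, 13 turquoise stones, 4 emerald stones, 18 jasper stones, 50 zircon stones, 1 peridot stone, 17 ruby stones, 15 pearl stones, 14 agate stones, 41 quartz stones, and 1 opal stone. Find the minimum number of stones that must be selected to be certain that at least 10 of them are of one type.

By the pigeonhole principle, put each drawn stone into a box by type. The largest draw with every box below 10 takes min(count, 9) from each type; types with fewer than 9 contribute all they have.
Σ min(cᵢ, 9) = 9 + 9 + 9 + 4 + 9 + 9 + 1 + 9 + 9 + 9 + 9 + 1 = 87.
Draw number 87 + 1 = 88 must push one box to 10.

88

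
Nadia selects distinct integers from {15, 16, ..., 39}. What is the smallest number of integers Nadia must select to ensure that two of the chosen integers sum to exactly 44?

Group the elements by complementary pair {x, 44−x}: {15,29}, {16,28}, {17,27}, …, giving 7 two-element pairs, the single value 22 (it cannot pair with itself since the integers are distinct), and 10 integers whose partner 44−x falls outside [15,39].
Treating each of those 18 groups as a pigeonhole, one can pick one integer per group — 18 integers — with no two summing to 44.
The 19th integer lands in an occupied pair, forcing a sum of 44.

19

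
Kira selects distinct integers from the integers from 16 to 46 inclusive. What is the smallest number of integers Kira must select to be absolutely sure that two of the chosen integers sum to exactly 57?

19

Two chosen integers sum to 57 exactly when both halves of some pair {x, 57−x} with 16 ≤ x ≤ 57−x ≤ 41 are chosen — 13 such pairs.
The remaining 5 elements (those with no distinct partner in range) can never complete a 57-sum, so the worst case takes all of them and one from each pair: 5 + 13 = 18.
The 19th integer has to be the second member of some pair, so 18 + 1 = 19.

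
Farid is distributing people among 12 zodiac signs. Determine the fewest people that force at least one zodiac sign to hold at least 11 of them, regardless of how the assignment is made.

With 120 people one could put exactly 10 in each of the 12 zodiac signs, and no zodiac sign would reach 11.
One more person must land in a zodiac sign that already has 10, giving it 11.
So 12 × 10 + 1 = 121 people are required.

121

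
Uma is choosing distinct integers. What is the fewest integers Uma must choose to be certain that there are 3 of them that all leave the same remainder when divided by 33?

67

Pigeonhole: the 33 residue classes mod 33 are the pigeonholes.
With 66 integers one could put 2 in each residue class and have no class reach 3.
The 67th integer pushes some class to 3, so 33·2 + 1 = 67.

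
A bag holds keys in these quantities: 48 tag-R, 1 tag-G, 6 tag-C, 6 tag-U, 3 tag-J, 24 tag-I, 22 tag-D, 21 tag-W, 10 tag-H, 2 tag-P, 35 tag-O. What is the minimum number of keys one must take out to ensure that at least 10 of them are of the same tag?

By the pigeonhole principle, put each drawn key into a box by tag. The largest draw with every box below 10 takes min(count, 9) from each tag; tags with fewer than 9 contribute all they have.
Σ min(cᵢ, 9) = 9 + 1 + 6 + 6 + 3 + 9 + 9 + 9 + 9 + 2 + 9 = 72.
Draw number 72 + 1 = 73 must push one box to 10.

73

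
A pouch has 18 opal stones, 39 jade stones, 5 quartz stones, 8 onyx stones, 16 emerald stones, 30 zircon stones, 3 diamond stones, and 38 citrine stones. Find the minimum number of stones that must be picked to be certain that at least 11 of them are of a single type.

By pigeonhole, the 8 types are the holes; the stones drawn are the pigeons.
To avoid 11 of any one type, the worst case takes at most 10 of each type, or every stone of a type that has fewer than 10.
That gives 10 + 10 + 5 + 8 + 10 + 10 + 3 + 10 = 66 stones with no type reaching 11.
The next stone forces some type to 11, so 66 + 1 = 67.

67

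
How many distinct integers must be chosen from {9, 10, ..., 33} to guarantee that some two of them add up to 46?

16

A set avoiding the sum 46 can contain at most one of each pair {x, 46−x}, plus the 5 elements whose complement lies outside the range or equal to its own complement.
The integers 9, …, 23 (15 of them) are such a set: any two sum to at least 9+10 = 19 and at most 22+23 = 45 < 46.
By the pigeonhole principle, any 16th integer completes one of the 10 pairs, so 16 choices force a sum of 46.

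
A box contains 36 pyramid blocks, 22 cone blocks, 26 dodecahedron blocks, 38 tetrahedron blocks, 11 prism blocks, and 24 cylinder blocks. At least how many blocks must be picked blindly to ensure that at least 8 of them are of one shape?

43

Pigeonhole: put each drawn block into a box by shape. The largest draw with every box below 8 takes min(count, 7) from each shape.
Σ min(cᵢ, 7) = 7 + 7 + 7 + 7 + 7 + 7 = 42.
Draw number 42 + 1 = 43 must push one box to 8.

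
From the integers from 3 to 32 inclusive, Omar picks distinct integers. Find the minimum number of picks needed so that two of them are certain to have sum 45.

Two chosen integers sum to 45 exactly when both halves of some pair {x, 45−x} with 13 ≤ x ≤ 45−x ≤ 32 are chosen — 10 such pairs.
The remaining 10 elements (those with no distinct partner in range) can never complete a 45-sum, so the worst case takes all of them and one from each pair: 10 + 10 = 20.
The 21st integer has to be the second member of some pair, so 20 + 1 = 21.

21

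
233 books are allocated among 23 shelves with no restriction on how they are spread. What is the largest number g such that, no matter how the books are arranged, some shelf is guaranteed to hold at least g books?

The 23 shelves are the holes and the 233 books are the pigeons.
If every shelf held at most 10 books, the total would be at most 23 × 10 = 230, which is less than 233.
So some shelf holds at least ⌈233/23⌉ = 11 books.

11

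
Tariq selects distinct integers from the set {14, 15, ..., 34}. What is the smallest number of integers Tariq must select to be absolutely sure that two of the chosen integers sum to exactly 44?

Two chosen integers sum to 44 exactly when both halves of some pair {x, 44−x} with 14 ≤ x ≤ 44−x ≤ 30 are chosen — 8 such pairs.
The remaining 5 elements (those with no distinct partner in range) can never complete a 44-sum, so the worst case takes all of them and one from each pair: 5 + 8 = 13.
By pigeonhole, the 14th integer has to be the second member of some pair, so 13 + 1 = 14.

14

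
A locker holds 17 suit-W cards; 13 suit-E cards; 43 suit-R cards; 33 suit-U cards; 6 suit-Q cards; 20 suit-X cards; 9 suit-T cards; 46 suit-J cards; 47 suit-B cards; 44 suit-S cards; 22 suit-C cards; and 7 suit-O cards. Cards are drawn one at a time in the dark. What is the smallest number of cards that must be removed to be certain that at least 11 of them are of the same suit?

113

Put each drawn card into a box by suit. The largest draw with every box below 11 takes min(count, 10) from each suit; suits with fewer than 10 contribute all they have.
Σ min(cᵢ, 10) = 10 + 10 + 10 + 10 + 6 + 10 + 9 + 10 + 10 + 10 + 10 + 7 = 112.
Draw number 112 + 1 = 113 must push one box to 11.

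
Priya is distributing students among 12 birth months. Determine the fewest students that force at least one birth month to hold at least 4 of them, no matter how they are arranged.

With 36 students one could put exactly 3 in each of the 12 birth months, and no birth month would reach 4.
By the pigeonhole principle, one more student must land in a birth month that already has 3, giving it 4.
So 12 × 3 + 1 = 37 students are required.

37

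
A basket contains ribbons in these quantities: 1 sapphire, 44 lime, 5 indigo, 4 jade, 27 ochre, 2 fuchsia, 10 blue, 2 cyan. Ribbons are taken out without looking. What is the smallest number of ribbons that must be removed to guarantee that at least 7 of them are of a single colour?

33

An adversary could hand out at most 6 ribbons per colour (5 colours run out sooner): 1 + 6 + 5 + 4 + 6 + 2 + 6 + 2 = 32 ribbons and still no colour has 7.
By pigeonhole, one more ribbon lands in a colour already at 6, so 33 draws are enough and 32 are not.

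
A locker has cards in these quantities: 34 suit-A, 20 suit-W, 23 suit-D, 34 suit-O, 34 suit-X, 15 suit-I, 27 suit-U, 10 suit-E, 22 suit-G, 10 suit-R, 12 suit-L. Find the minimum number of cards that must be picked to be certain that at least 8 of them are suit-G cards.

227

In the worst case for collecting suit-G cards, every non-suit-G card comes out first.
There are 34 + 20 + 23 + 34 + 34 + 15 + 27 + 10 + 10 + 12 = 219 non-suit-G cards altogether.
After those, each further card must be suit-G, so 219 + 8 = 227 draws guarantee 8 suit-G cards.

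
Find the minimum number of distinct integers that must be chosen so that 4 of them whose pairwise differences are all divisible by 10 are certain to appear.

31

Integers whose pairwise differences are multiples of 10 are exactly those sharing a remainder mod 10. By pigeonhole, the 10 residue classes mod 10 are the pigeonholes.
With 30 integers one could put 3 in each residue class and have no class reach 4.
The 31st integer pushes some class to 4, so 10·3 + 1 = 31.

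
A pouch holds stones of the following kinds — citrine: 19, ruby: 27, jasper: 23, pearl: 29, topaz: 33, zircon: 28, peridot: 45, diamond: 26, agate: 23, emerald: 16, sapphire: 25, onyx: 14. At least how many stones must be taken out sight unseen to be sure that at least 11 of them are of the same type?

121

An adversary could hand out at most 10 stones per type: 10 + 10 + 10 + 10 + 10 + 10 + 10 + 10 + 10 + 10 + 10 + 10 = 120 stones and still no type has 11.
By the pigeonhole principle, one more stone lands in a type already at 10, so 121 draws are enough and 120 are not.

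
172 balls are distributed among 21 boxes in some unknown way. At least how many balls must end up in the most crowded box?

9

The 21 boxes are the holes and the 172 balls are the pigeons.
If every box held at most 8 balls, the total would be at most 21 × 8 = 168, which is less than 172.
So some box holds at least ⌈172/21⌉ = 9 balls.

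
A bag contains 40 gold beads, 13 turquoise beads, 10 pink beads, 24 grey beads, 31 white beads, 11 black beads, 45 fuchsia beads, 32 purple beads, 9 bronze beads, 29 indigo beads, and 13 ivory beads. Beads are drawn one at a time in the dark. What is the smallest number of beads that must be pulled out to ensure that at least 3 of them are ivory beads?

247

In the worst case for collecting ivory beads, every non-ivory bead comes out first.
There are 40 + 13 + 10 + 24 + 31 + 11 + 45 + 32 + 9 + 29 = 244 non-ivory beads altogether.
After those, each further bead must be ivory, so 244 + 3 = 247 draws guarantee 3 ivory beads.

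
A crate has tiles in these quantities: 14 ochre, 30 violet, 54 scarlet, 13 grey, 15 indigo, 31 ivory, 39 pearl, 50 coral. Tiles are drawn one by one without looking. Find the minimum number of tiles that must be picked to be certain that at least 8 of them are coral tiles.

204

In the worst case for collecting coral tiles, every non-coral tile comes out first.
There are 14 + 30 + 54 + 13 + 15 + 31 + 39 = 196 non-coral tiles altogether.
After those, each further tile must be coral, so 196 + 8 = 204 draws guarantee 8 coral tiles.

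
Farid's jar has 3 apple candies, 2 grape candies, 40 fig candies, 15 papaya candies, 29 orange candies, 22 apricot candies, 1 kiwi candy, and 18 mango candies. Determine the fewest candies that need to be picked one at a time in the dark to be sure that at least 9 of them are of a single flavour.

By pigeonhole, put each drawn candy into a box by flavour. The largest draw with every box below 9 takes min(count, 8) from each flavour; flavours with fewer than 8 contribute all they have.
Σ min(cᵢ, 8) = 3 + 2 + 8 + 8 + 8 + 8 + 1 + 8 = 46.
Draw number 46 + 1 = 47 must push one box to 9.

47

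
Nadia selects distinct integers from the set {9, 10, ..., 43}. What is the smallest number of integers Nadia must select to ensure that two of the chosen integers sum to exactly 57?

21

A set avoiding the sum 57 can contain at most one of each pair {x, 57−x}, plus the 5 elements whose complement lies outside the range.
The integers 9, …, 28 (20 of them) are such a set: any two sum to at least 9+10 = 19 and at most 27+28 = 55 < 57.
By pigeonhole, any 21st integer completes one of the 15 pairs, so 21 choices force a sum of 57.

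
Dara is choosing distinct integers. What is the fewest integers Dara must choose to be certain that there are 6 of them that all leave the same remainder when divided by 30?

By the pigeonhole principle, the 30 residue classes mod 30 are the pigeonholes.
With 150 integers one could put 5 in each residue class and have no class reach 6.
The 151st integer pushes some class to 6, so 30·5 + 1 = 151.

151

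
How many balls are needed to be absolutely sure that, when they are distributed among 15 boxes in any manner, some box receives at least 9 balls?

With 120 balls one could put exactly 8 in each of the 15 boxes, and no box would reach 9.
Pigeonhole: one more ball must land in a box that already has 8, giving it 9.
So 15 × 8 + 1 = 121 balls are required.

121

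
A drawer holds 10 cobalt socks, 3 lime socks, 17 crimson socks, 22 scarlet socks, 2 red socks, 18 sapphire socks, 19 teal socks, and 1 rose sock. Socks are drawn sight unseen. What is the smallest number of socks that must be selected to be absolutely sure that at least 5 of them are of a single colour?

The 8 colours are the holes; the socks drawn are the pigeons.
To avoid 5 of any one colour, the worst case takes at most 4 of each colour, or every sock of a colour that has fewer than 4.
That gives 4 + 3 + 4 + 4 + 2 + 4 + 4 + 1 = 26 socks with no colour reaching 5.
The next sock forces some colour to 5, so 26 + 1 = 27.

27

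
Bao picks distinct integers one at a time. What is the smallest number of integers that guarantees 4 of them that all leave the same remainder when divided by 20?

Pigeonhole: the 20 residue classes mod 20 are the pigeonholes.
With 60 integers one could put 3 in each residue class and have no class reach 4.
The 61st integer pushes some class to 4, so 20·3 + 1 = 61.

61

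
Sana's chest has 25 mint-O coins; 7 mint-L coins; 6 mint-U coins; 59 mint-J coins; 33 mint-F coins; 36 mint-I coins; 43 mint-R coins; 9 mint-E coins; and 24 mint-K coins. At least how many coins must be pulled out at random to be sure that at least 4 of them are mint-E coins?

237

In the worst case for collecting mint-E coins, every non-mint-E coin comes out first.
There are 25 + 7 + 6 + 59 + 33 + 36 + 43 + 24 = 233 non-mint-E coins altogether.
After those, each further coin must be mint-E, so 233 + 4 = 237 draws guarantee 4 mint-E coins.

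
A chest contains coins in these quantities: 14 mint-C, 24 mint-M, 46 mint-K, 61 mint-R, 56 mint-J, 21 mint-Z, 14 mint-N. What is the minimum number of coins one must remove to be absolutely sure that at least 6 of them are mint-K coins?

196

In the worst case for collecting mint-K coins, every non-mint-K coin comes out first.
There are 14 + 24 + 61 + 56 + 21 + 14 = 190 non-mint-K coins altogether.
After those, each further coin must be mint-K, so 190 + 6 = 196 draws guarantee 6 mint-K coins.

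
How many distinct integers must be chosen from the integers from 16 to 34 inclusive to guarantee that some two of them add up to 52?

12

A set avoiding the sum 52 can contain at most one of each pair {x, 52−x}, plus the 3 elements whose complement lies outside the range or equal to its own complement.
The integers 16, …, 26 (11 of them) are such a set: any two sum to at least 16+17 = 33 and at most 25+26 = 51 < 52.
By the pigeonhole principle, any 12th integer completes one of the 8 pairs, so 12 choices force a sum of 52.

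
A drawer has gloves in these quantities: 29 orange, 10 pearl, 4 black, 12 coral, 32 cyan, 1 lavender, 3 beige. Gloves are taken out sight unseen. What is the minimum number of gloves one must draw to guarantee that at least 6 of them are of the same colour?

An adversary could hand out at most 5 gloves per colour (black, lavender, beige run out sooner): 5 + 5 + 4 + 5 + 5 + 1 + 3 = 28 gloves and still no colour has 6.
By pigeonhole, one more glove lands in a colour already at 5, so 29 draws are enough and 28 are not.

29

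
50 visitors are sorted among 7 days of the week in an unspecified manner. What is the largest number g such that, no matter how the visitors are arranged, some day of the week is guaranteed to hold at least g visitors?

By the pigeonhole principle, the 7 days of the week are the holes and the 50 visitors are the pigeons.
If every day of the week held at most 7 visitors, the total would be at most 7 × 7 = 49, which is less than 50.
So some day of the week holds at least ⌈50/7⌉ = 8 visitors.

8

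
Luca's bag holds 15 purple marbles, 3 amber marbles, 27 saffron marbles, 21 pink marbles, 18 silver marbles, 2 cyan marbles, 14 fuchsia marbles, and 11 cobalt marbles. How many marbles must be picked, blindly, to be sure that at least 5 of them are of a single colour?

Pigeonhole: put each drawn marble into a box by colour. The largest draw with every box below 5 takes min(count, 4) from each colour; colours with fewer than 4 contribute all they have.
Σ min(cᵢ, 4) = 4 + 3 + 4 + 4 + 4 + 2 + 4 + 4 = 29.
Draw number 29 + 1 = 30 must push one box to 5.

30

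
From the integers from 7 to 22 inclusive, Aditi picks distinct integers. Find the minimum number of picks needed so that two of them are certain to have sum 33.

A set avoiding the sum 33 can contain at most one of each pair {x, 33−x}, plus the 4 elements whose complement lies outside the range.
The integers 7, …, 16 (10 of them) are such a set: any two sum to at least 7+8 = 15 and at most 15+16 = 31 < 33.
Any 11th integer completes one of the 6 pairs, so 11 choices force a sum of 33.

11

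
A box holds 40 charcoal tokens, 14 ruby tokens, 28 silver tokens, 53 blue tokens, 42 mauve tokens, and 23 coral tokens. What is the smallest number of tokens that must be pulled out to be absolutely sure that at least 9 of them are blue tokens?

156

In the worst case for collecting blue tokens, every non-blue token comes out first.
There are 40 + 14 + 28 + 42 + 23 = 147 non-blue tokens altogether.
After those, each further token must be blue, so 147 + 9 = 156 draws guarantee 9 blue tokens.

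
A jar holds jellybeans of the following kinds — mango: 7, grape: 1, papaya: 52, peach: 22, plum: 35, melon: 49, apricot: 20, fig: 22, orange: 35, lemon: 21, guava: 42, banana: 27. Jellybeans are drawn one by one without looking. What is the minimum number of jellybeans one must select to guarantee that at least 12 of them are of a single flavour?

An adversary could hand out at most 11 jellybeans per flavour (mango, grape run out sooner): 7 + 1 + 11 + 11 + 11 + 11 + 11 + 11 + 11 + 11 + 11 + 11 = 118 jellybeans and still no flavour has 12.
By pigeonhole, one more jellybean lands in a flavour already at 11, so 119 draws are enough and 118 are not.

119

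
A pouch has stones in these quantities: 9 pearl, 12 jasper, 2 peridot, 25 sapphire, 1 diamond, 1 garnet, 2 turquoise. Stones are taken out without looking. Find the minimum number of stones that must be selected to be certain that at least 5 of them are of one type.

By pigeonhole, the 7 types are the holes; the stones drawn are the pigeons.
To avoid 5 of any one type, the worst case takes at most 4 of each type, or every stone of a type that has fewer than 4.
That gives 4 + 4 + 2 + 4 + 1 + 1 + 2 = 18 stones with no type reaching 5.
The next stone forces some type to 5, so 18 + 1 = 19.

19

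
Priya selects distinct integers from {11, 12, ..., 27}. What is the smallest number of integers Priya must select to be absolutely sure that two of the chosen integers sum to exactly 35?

A set avoiding the sum 35 can contain at most one of each pair {x, 35−x}, plus the 3 elements whose complement lies outside the range.
The integers 18, …, 27 (10 of them) are such a set: any two sum to at least 18+19 = 37 > 35.
By pigeonhole, any 11th integer completes one of the 7 pairs, so 11 choices force a sum of 35.

11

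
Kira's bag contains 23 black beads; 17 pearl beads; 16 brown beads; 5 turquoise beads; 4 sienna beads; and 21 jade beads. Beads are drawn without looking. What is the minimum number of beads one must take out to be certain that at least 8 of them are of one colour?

An adversary could hand out at most 7 beads per colour (turquoise, sienna run out sooner): 7 + 7 + 7 + 5 + 4 + 7 = 37 beads and still no colour has 8.
One more bead lands in a colour already at 7, so 38 draws are enough and 37 are not.

38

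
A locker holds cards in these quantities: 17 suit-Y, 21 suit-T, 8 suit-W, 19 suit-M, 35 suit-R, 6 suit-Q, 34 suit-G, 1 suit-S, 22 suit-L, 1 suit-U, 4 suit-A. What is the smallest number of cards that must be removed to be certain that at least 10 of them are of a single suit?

75

Pigeonhole: the 11 suits are the holes; the cards drawn are the pigeons.
To avoid 10 of any one suit, the worst case takes at most 9 of each suit, or every card of a suit that has fewer than 9.
That gives 9 + 9 + 8 + 9 + 9 + 6 + 9 + 1 + 9 + 1 + 4 = 74 cards with no suit reaching 10.
The next card forces some suit to 10, so 74 + 1 = 75.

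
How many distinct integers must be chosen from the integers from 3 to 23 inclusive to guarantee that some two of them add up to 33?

A set avoiding the sum 33 can contain at most one of each pair {x, 33−x}, plus the 7 elements whose complement lies outside the range.
The integers 3, …, 16 (14 of them) are such a set: any two sum to at least 3+4 = 7 and at most 15+16 = 31 < 33.
By pigeonhole, any 15th integer completes one of the 7 pairs, so 15 choices force a sum of 33.

15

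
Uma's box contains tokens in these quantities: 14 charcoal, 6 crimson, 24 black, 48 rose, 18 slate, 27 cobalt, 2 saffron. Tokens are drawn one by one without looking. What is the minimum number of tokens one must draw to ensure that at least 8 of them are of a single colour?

44

An adversary could hand out at most 7 tokens per colour (crimson, saffron run out sooner): 7 + 6 + 7 + 7 + 7 + 7 + 2 = 43 tokens and still no colour has 8.
By the pigeonhole principle, one more token lands in a colour already at 7, so 44 draws are enough and 43 are not.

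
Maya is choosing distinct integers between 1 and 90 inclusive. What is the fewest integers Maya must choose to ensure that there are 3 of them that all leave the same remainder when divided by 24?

49

By pigeonhole, the 24 residue classes mod 24 are the pigeonholes.
With 48 integers one could put 2 in each residue class and have no class reach 3.
The 49th integer pushes some class to 3, so 24·2 + 1 = 49.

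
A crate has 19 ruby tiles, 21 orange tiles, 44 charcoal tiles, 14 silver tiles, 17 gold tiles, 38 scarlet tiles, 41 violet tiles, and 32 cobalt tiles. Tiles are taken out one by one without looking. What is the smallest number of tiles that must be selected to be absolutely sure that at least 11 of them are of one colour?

81

The 8 colours are the holes; the tiles drawn are the pigeons.
To avoid 11 of any one colour, the worst case takes at most 10 of each colour.
That gives 10 + 10 + 10 + 10 + 10 + 10 + 10 + 10 = 80 tiles with no colour reaching 11.
The next tile forces some colour to 11, so 80 + 1 = 81.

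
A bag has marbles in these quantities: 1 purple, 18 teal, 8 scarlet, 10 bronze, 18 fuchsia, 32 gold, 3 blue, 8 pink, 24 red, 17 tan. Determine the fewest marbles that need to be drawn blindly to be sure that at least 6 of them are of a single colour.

An adversary could hand out at most 5 marbles per colour (purple, blue run out sooner): 1 + 5 + 5 + 5 + 5 + 5 + 3 + 5 + 5 + 5 = 44 marbles and still no colour has 6.
By the pigeonhole principle, one more marble lands in a colour already at 5, so 45 draws are enough and 44 are not.

45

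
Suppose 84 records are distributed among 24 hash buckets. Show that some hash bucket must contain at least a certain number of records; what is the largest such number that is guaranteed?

4

By pigeonhole, the 24 hash buckets are the holes and the 84 records are the pigeons.
If every hash bucket held at most 3 records, the total would be at most 24 × 3 = 72, which is less than 84.
So some hash bucket holds at least ⌈84/24⌉ = 4 records.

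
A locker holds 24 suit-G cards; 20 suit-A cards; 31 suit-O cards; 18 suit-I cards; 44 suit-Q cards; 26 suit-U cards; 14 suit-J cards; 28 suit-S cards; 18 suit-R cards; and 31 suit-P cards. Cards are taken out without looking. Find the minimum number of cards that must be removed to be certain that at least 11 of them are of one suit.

101

Put each drawn card into a box by suit. The largest draw with every box below 11 takes min(count, 10) from each suit.
Σ min(cᵢ, 10) = 10 + 10 + 10 + 10 + 10 + 10 + 10 + 10 + 10 + 10 = 100.
Draw number 100 + 1 = 101 must push one box to 11.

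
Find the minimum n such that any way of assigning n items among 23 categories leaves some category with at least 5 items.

93

With 92 items one could put exactly 4 in each of the 23 categories, and no category would reach 5.
One more item must land in a category that already has 4, giving it 5.
So 23 × 4 + 1 = 93 items are required.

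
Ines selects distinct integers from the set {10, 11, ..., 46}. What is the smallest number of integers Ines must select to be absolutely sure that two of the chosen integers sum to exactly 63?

Group the elements by complementary pair {x, 63−x}: {17,46}, {18,45}, {19,44}, …, giving 15 two-element pairs and 7 integers whose partner 63−x falls outside [10,46].
Treating each of those 22 groups as a pigeonhole, one can pick one integer per group — 22 integers — with no two summing to 63.
The 23rd integer lands in an occupied pair, forcing a sum of 63.

23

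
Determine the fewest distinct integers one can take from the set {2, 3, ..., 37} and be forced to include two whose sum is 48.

Two chosen integers sum to 48 exactly when both halves of some pair {x, 48−x} with 11 ≤ x ≤ 48−x ≤ 37 are chosen — 13 such pairs.
The remaining 10 elements (those with no distinct partner in range) can never complete a 48-sum, so the worst case takes all of them and one from each pair: 10 + 13 = 23.
The 24th integer has to be the second member of some pair, so 23 + 1 = 24.

24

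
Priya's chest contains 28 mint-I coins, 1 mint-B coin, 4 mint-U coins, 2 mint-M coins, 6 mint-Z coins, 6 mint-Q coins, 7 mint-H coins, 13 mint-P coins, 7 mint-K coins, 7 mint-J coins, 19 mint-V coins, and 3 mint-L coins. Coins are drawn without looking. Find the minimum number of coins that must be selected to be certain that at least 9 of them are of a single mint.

68

The 12 mints are the holes; the coins drawn are the pigeons.
To avoid 9 of any one mint, the worst case takes at most 8 of each mint, or every coin of a mint that has fewer than 8.
That gives 8 + 1 + 4 + 2 + 6 + 6 + 7 + 8 + 7 + 7 + 8 + 3 = 67 coins with no mint reaching 9.
The next coin forces some mint to 9, so 67 + 1 = 68.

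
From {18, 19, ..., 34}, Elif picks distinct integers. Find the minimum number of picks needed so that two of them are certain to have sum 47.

Group the elements by complementary pair {x, 47−x}: {18,29}, {19,28}, {20,27}, …, giving 6 two-element pairs and 5 integers whose partner 47−x falls outside [18,34].
Pigeonhole: treating each of those 11 groups as a pigeonhole, one can pick one integer per group — 11 integers — with no two summing to 47.
The 12th integer lands in an occupied pair, forcing a sum of 47.

12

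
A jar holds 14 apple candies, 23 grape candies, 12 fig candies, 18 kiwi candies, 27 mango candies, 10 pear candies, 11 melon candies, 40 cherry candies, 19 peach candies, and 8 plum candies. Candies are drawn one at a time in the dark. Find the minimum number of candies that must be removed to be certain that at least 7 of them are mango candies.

In the worst case for collecting mango candies, every non-mango candy comes out first.
There are 14 + 23 + 12 + 18 + 10 + 11 + 40 + 19 + 8 = 155 non-mango candies altogether.
After those, each further candy must be mango, so 155 + 7 = 162 draws guarantee 7 mango candies.

162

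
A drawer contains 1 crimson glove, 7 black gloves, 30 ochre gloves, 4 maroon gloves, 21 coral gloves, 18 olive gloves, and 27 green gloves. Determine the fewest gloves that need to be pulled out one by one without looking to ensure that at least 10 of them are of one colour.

49

An adversary could hand out at most 9 gloves per colour (crimson, black, maroon run out sooner): 1 + 7 + 9 + 4 + 9 + 9 + 9 = 48 gloves and still no colour has 10.
By pigeonhole, one more glove lands in a colour already at 9, so 49 draws are enough and 48 are not.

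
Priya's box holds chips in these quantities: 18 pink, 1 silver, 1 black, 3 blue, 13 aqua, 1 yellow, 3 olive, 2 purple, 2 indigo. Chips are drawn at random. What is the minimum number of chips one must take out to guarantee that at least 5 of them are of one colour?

Pigeonhole: put each drawn chip into a box by colour. The largest draw with every box below 5 takes min(count, 4) from each colour; colours with fewer than 4 contribute all they have.
Σ min(cᵢ, 4) = 4 + 1 + 1 + 3 + 4 + 1 + 3 + 2 + 2 = 21.
Draw number 21 + 1 = 22 must push one box to 5.

22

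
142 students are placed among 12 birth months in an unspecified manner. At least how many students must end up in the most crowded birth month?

The 12 birth months are the holes and the 142 students are the pigeons.
If every birth month held at most 11 students, the total would be at most 12 × 11 = 132, which is less than 142.
So some birth month holds at least ⌈142/12⌉ = 12 students.

12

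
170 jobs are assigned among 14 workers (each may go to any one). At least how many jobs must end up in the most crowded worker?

13

The 14 workers are the holes and the 170 jobs are the pigeons.
If every worker held at most 12 jobs, the total would be at most 14 × 12 = 168, which is less than 170.
So some worker holds at least ⌈170/14⌉ = 13 jobs.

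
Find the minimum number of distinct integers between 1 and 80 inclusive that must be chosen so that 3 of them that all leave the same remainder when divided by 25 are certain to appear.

51

The 25 residue classes mod 25 are the pigeonholes.
With 50 integers one could put 2 in each residue class and have no class reach 3.
The 51st integer pushes some class to 3, so 25·2 + 1 = 51.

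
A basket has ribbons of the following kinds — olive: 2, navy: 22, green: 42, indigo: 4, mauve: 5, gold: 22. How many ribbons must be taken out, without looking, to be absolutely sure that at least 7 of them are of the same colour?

By pigeonhole, put each drawn ribbon into a box by colour. The largest draw with every box below 7 takes min(count, 6) from each colour; colours with fewer than 6 contribute all they have.
Σ min(cᵢ, 6) = 2 + 6 + 6 + 4 + 5 + 6 = 29.
Draw number 29 + 1 = 30 must push one box to 7.

30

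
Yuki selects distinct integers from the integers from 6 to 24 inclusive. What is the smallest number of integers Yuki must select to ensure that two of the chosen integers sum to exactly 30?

Two chosen integers sum to 30 exactly when both halves of some pair {x, 30−x} with 6 ≤ x ≤ 30−x ≤ 24 are chosen — 9 such pairs.
The remaining 1 element (those with no distinct partner in range) can never complete a 30-sum, so the worst case takes all of them and one from each pair: 1 + 9 = 10.
The 11th integer has to be the second member of some pair, so 10 + 1 = 11.

11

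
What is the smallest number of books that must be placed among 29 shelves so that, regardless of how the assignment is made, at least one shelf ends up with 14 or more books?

378

With 377 books one could put exactly 13 in each of the 29 shelves, and no shelf would reach 14.
Pigeonhole: one more book must land in a shelf that already has 13, giving it 14.
So 29 × 13 + 1 = 378 books are required.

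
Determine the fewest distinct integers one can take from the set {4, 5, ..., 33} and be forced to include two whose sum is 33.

18

Two chosen integers sum to 33 exactly when both halves of some pair {x, 33−x} with 4 ≤ x ≤ 33−x ≤ 29 are chosen — 13 such pairs.
The remaining 4 elements (those with no distinct partner in range) can never complete a 33-sum, so the worst case takes all of them and one from each pair: 4 + 13 = 17.
The 18th integer has to be the second member of some pair, so 17 + 1 = 18.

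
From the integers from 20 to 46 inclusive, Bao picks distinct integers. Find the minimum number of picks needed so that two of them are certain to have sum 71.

A set avoiding the sum 71 can contain at most one of each pair {x, 71−x}, plus the 5 elements whose complement lies outside the range.
The integers 20, …, 35 (16 of them) are such a set: any two sum to at least 20+21 = 41 and at most 34+35 = 69 < 71.
Any 17th integer completes one of the 11 pairs, so 17 choices force a sum of 71.

17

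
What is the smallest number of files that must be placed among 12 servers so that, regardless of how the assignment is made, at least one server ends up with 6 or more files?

With 60 files one could put exactly 5 in each of the 12 servers, and no server would reach 6.
One more file must land in a server that already has 5, giving it 6.
So 12 × 5 + 1 = 61 files are required.

61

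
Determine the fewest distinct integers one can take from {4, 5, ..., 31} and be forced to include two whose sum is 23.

Group the elements by complementary pair {x, 23−x}: {4,19}, {5,18}, {6,17}, …, giving 8 two-element pairs and 12 integers whose partner 23−x falls outside [4,31].
Treating each of those 20 groups as a pigeonhole, one can pick one integer per group — 20 integers — with no two summing to 23.
The 21st integer lands in an occupied pair, forcing a sum of 23.

21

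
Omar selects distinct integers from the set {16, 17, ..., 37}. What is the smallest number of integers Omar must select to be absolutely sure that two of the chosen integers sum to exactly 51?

13

Group the elements by complementary pair {x, 51−x}: {16,35}, {17,34}, {18,33}, …, giving 10 two-element pairs and 2 integers whose partner 51−x falls outside [16,37].
Pigeonhole: treating each of those 12 groups as a pigeonhole, one can pick one integer per group — 12 integers — with no two summing to 51.
The 13th integer lands in an occupied pair, forcing a sum of 51.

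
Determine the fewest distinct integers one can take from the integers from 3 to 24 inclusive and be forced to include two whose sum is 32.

15

Two chosen integers sum to 32 exactly when both halves of some pair {x, 32−x} with 8 ≤ x ≤ 32−x ≤ 24 are chosen — 8 such pairs.
The remaining 6 elements (those with no distinct partner in range) can never complete a 32-sum, so the worst case takes all of them and one from each pair: 6 + 8 = 14.
The 15th integer has to be the second member of some pair, so 14 + 1 = 15.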